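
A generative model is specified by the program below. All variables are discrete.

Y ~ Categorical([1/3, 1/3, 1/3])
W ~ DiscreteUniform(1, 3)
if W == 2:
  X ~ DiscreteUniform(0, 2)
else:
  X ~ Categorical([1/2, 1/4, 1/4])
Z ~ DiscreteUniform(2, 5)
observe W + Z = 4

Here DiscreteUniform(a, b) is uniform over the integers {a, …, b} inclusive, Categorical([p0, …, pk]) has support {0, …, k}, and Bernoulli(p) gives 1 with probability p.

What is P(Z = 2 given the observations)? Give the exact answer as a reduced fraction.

Enumerate traces; 18 have nonzero weight after conditioning:
  (Y=0, W=1, X=0, Z=3) weight 1/72
  (Y=0, W=1, X=1, Z=3) weight 1/144
  (Y=0, W=1, X=2, Z=3) weight 1/144
  (Y=0, W=2, X=0, Z=2) weight 1/108
  (Y=0, W=2, X=1, Z=2) weight 1/108
  (Y=0, W=2, X=2, Z=2) weight 1/108
  (Y=1, W=1, X=0, Z=3) weight 1/72
  (Y=1, W=1, X=1, Z=3) weight 1/144
  … 10 more
Group by Z:
  weight(Z=2) = 1/12
  weight(Z=3) = 1/12
Total weight = 1/12 + 1/12 = 1/6
P(Z=2 | obs) = 1/12 / 1/6 = 1/2
P(Z=3 | obs) = 1/12 / 1/6 = 1/2

P(Z = 2 | obs) = 1/2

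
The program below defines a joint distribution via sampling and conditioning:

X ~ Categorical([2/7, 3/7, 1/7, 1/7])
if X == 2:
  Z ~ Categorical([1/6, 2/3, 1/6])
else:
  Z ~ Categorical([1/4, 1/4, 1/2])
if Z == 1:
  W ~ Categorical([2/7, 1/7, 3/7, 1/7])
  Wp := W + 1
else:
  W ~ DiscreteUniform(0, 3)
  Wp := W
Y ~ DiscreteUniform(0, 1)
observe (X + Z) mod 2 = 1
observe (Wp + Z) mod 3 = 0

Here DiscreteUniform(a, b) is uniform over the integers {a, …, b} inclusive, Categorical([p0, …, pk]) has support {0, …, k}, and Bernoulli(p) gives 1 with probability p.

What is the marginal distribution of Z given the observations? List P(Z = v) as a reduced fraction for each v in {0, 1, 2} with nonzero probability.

P(Z=0) = 3/7, P(Z=1) = 1/7, P(Z=2) = 3/7

Enumerate traces; 16 have nonzero weight after conditioning:
  (X=0, Z=1, W=1, Y=0) weight 1/196
  (X=0, Z=1, W=1, Y=1) weight 1/196
  (X=1, Z=0, W=0, Y=0) weight 3/224
  (X=1, Z=0, W=0, Y=1) weight 3/224
  (X=1, Z=0, W=3, Y=0) weight 3/224
  (X=1, Z=0, W=3, Y=1) weight 3/224
  (X=1, Z=2, W=1, Y=0) weight 3/112
  (X=1, Z=2, W=1, Y=1) weight 3/112
  … 8 more
Group by Z:
  weight(Z=0) = 1/14
  weight(Z=1) = 1/42
  weight(Z=2) = 1/14
Total weight = 1/14 + 1/42 + 1/14 = 1/6
P(Z=0 | obs) = 1/14 / 1/6 = 3/7
P(Z=1 | obs) = 1/42 / 1/6 = 1/7
P(Z=2 | obs) = 1/14 / 1/6 = 3/7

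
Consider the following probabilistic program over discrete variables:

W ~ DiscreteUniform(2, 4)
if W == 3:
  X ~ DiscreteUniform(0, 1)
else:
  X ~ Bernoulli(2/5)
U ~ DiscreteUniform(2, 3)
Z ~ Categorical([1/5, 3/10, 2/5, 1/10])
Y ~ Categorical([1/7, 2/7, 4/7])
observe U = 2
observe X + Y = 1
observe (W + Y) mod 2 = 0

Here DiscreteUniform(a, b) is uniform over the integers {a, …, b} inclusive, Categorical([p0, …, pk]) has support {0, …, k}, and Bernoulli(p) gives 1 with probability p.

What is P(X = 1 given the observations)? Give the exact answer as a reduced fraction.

P(X = 1 | obs) = 4/9

Enumerate traces; 12 have nonzero weight after conditioning:
  (W=2, X=1, U=2, Z=0, Y=0) weight 1/525
  (W=2, X=1, U=2, Z=1, Y=0) weight 1/350
  (W=2, X=1, U=2, Z=2, Y=0) weight 2/525
  (W=2, X=1, U=2, Z=3, Y=0) weight 1/1050
  (W=3, X=0, U=2, Z=0, Y=1) weight 1/210
  (W=3, X=0, U=2, Z=1, Y=1) weight 1/140
  (W=3, X=0, U=2, Z=2, Y=1) weight 1/105
  (W=3, X=0, U=2, Z=3, Y=1) weight 1/420
  … 4 more
Group by X:
  weight(X=0) = 1/42
  weight(X=1) = 2/105
Total weight = 1/42 + 2/105 = 3/70
P(X=0 | obs) = 1/42 / 3/70 = 5/9
P(X=1 | obs) = 2/105 / 3/70 = 4/9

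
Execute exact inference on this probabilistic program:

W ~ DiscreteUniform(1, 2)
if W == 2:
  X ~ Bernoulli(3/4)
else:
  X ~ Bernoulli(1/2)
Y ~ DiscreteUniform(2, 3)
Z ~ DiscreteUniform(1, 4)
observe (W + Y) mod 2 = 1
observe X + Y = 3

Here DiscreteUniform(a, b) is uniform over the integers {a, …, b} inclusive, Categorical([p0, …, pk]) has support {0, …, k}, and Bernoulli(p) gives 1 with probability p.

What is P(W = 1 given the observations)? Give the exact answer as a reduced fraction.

Enumerate traces; 8 have nonzero weight after conditioning:
  (W=1, X=1, Y=2, Z=1) weight 1/32
  (W=1, X=1, Y=2, Z=2) weight 1/32
  (W=1, X=1, Y=2, Z=3) weight 1/32
  (W=1, X=1, Y=2, Z=4) weight 1/32
  (W=2, X=0, Y=3, Z=1) weight 1/64
  (W=2, X=0, Y=3, Z=2) weight 1/64
  (W=2, X=0, Y=3, Z=3) weight 1/64
  (W=2, X=0, Y=3, Z=4) weight 1/64
Group by W:
  weight(W=1) = 1/8
  weight(W=2) = 1/16
Total weight = 1/8 + 1/16 = 3/16
P(W=1 | obs) = 1/8 / 3/16 = 2/3
P(W=2 | obs) = 1/16 / 3/16 = 1/3

P(W = 1 | obs) = 2/3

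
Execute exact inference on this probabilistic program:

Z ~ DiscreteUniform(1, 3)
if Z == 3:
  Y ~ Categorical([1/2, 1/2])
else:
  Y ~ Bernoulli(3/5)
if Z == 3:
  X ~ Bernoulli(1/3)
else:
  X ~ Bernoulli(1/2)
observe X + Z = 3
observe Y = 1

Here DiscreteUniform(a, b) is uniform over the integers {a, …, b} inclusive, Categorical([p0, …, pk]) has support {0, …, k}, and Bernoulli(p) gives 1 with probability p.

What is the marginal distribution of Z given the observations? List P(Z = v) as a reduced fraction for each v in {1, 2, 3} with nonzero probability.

Enumerate traces; 2 have nonzero weight after conditioning:
  (Z=2, Y=1, X=1) weight 1/10
  (Z=3, Y=1, X=0) weight 1/9
Group by Z:
  weight(Z=2) = 1/10
  weight(Z=3) = 1/9
Total weight = 1/10 + 1/9 = 19/90
P(Z=2 | obs) = 1/10 / 19/90 = 9/19
P(Z=3 | obs) = 1/9 / 19/90 = 10/19

P(Z=2) = 9/19, P(Z=3) = 10/19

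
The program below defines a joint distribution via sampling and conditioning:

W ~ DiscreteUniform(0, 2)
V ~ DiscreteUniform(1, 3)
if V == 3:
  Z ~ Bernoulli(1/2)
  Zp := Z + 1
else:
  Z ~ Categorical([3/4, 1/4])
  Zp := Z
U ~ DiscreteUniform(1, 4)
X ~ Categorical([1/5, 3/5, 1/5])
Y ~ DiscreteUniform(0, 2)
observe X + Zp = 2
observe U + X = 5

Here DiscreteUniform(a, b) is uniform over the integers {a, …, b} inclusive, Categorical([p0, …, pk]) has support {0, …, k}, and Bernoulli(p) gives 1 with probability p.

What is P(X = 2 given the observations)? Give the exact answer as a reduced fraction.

P(X = 2 | obs) = 1/3

Enumerate traces; 45 have nonzero weight after conditioning:
  (W=0, V=1, Z=0, U=3, X=2, Y=0) weight 1/720
  (W=0, V=1, Z=0, U=3, X=2, Y=1) weight 1/720
  (W=0, V=1, Z=0, U=3, X=2, Y=2) weight 1/720
  (W=0, V=1, Z=1, U=4, X=1, Y=0) weight 1/720
  (W=0, V=1, Z=1, U=4, X=1, Y=1) weight 1/720
  (W=0, V=1, Z=1, U=4, X=1, Y=2) weight 1/720
  (W=0, V=2, Z=0, U=3, X=2, Y=0) weight 1/720
  (W=0, V=2, Z=0, U=3, X=2, Y=1) weight 1/720
  … 37 more
Group by X:
  weight(X=1) = 1/20
  weight(X=2) = 1/40
Total weight = 1/20 + 1/40 = 3/40
P(X=1 | obs) = 1/20 / 3/40 = 2/3
P(X=2 | obs) = 1/40 / 3/40 = 1/3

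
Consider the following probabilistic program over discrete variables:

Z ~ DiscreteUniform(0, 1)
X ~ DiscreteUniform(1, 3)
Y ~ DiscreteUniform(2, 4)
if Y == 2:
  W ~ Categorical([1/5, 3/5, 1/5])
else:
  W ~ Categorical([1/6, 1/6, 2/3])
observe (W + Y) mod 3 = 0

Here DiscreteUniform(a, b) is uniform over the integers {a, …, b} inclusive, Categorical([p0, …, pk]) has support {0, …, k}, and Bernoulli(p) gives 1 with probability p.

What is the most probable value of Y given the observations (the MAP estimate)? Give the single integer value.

Enumerate traces; 18 have nonzero weight after conditioning:
  (Z=0, X=1, Y=2, W=1) weight 1/30
  (Z=0, X=1, Y=3, W=0) weight 1/108
  (Z=0, X=1, Y=4, W=2) weight 1/27
  (Z=0, X=2, Y=2, W=1) weight 1/30
  (Z=0, X=2, Y=3, W=0) weight 1/108
  (Z=0, X=2, Y=4, W=2) weight 1/27
  (Z=0, X=3, Y=2, W=1) weight 1/30
  (Z=0, X=3, Y=3, W=0) weight 1/108
  … 10 more
Group by Y:
  weight(Y=2) = 1/5
  weight(Y=3) = 1/18
  weight(Y=4) = 2/9
Total weight = 1/5 + 1/18 + 2/9 = 43/90
P(Y=2 | obs) = 1/5 / 43/90 = 18/43
P(Y=3 | obs) = 1/18 / 43/90 = 5/43
P(Y=4 | obs) = 2/9 / 43/90 = 20/43
argmax = 4

argmax_v P(Y = v | obs) = 4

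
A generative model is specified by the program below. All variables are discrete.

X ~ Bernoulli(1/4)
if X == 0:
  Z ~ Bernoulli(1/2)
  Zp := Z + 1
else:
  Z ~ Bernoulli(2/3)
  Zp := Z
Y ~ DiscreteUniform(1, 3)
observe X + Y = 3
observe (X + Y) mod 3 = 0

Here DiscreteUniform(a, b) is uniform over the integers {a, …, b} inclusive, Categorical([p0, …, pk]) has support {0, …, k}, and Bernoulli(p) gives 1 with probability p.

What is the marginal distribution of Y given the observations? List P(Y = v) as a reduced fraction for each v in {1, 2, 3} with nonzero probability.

P(Y=2) = 1/4, P(Y=3) = 3/4

Enumerate traces; 4 have nonzero weight after conditioning:
  (X=0, Z=0, Y=3) weight 1/8
  (X=0, Z=1, Y=3) weight 1/8
  (X=1, Z=0, Y=2) weight 1/36
  (X=1, Z=1, Y=2) weight 1/18
Group by Y:
  weight(Y=2) = 1/12
  weight(Y=3) = 1/4
Total weight = 1/12 + 1/4 = 1/3
P(Y=2 | obs) = 1/12 / 1/3 = 1/4
P(Y=3 | obs) = 1/4 / 1/3 = 3/4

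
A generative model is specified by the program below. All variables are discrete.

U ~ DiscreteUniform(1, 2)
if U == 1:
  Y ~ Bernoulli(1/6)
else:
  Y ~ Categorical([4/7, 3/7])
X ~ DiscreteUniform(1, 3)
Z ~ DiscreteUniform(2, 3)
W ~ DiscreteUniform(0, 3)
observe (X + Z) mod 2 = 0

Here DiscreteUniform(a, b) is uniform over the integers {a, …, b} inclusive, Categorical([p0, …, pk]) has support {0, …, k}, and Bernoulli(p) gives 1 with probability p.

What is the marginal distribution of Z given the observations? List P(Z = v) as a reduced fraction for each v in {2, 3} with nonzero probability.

Enumerate traces; 48 have nonzero weight after conditioning:
  (U=1, Y=0, X=1, Z=3, W=0) weight 5/288
  (U=1, Y=0, X=1, Z=3, W=1) weight 5/288
  (U=1, Y=0, X=1, Z=3, W=2) weight 5/288
  (U=1, Y=0, X=1, Z=3, W=3) weight 5/288
  (U=1, Y=0, X=2, Z=2, W=0) weight 5/288
  (U=1, Y=0, X=2, Z=2, W=1) weight 5/288
  (U=1, Y=0, X=2, Z=2, W=2) weight 5/288
  (U=1, Y=0, X=2, Z=2, W=3) weight 5/288
  … 40 more
Group by Z:
  weight(Z=2) = 1/6
  weight(Z=3) = 1/3
Total weight = 1/6 + 1/3 = 1/2
P(Z=2 | obs) = 1/6 / 1/2 = 1/3
P(Z=3 | obs) = 1/3 / 1/2 = 2/3

P(Z=2) = 1/3, P(Z=3) = 2/3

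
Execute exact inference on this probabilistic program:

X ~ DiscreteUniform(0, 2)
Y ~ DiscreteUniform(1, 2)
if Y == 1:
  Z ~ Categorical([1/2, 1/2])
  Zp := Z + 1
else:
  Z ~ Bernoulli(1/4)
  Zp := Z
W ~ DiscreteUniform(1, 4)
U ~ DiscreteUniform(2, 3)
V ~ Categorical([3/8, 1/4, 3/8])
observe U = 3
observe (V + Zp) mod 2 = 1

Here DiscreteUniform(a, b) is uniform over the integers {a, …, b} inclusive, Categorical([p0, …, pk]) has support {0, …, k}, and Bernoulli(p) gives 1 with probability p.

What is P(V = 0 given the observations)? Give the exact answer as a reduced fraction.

Enumerate traces; 72 have nonzero weight after conditioning:
  (X=0, Y=1, Z=0, W=1, U=3, V=0) weight 1/256
  (X=0, Y=1, Z=0, W=1, U=3, V=2) weight 1/256
  (X=0, Y=1, Z=0, W=2, U=3, V=0) weight 1/256
  (X=0, Y=1, Z=0, W=2, U=3, V=2) weight 1/256
  (X=0, Y=1, Z=0, W=3, U=3, V=0) weight 1/256
  (X=0, Y=1, Z=0, W=3, U=3, V=2) weight 1/256
  (X=0, Y=1, Z=0, W=4, U=3, V=0) weight 1/256
  (X=0, Y=1, Z=0, W=4, U=3, V=2) weight 1/256
  (X=0, Y=1, Z=1, W=1, U=3, V=1) weight 1/384
  … 63 more
Group by V:
  weight(V=0) = 9/128
  weight(V=1) = 5/64
  weight(V=2) = 9/128
Total weight = 9/128 + 5/64 + 9/128 = 7/32
P(V=0 | obs) = 9/128 / 7/32 = 9/28
P(V=1 | obs) = 5/64 / 7/32 = 5/14
P(V=2 | obs) = 9/128 / 7/32 = 9/28

P(V = 0 | obs) = 9/28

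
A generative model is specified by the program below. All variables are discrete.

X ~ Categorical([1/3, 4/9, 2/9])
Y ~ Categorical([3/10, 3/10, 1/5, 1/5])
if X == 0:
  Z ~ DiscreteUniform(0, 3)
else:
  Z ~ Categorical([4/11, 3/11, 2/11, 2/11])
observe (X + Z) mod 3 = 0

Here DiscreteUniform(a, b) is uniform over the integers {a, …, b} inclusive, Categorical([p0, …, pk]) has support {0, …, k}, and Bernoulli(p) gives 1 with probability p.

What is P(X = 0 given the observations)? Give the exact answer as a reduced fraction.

P(X = 0 | obs) = 33/61

Enumerate traces; 16 have nonzero weight after conditioning:
  (X=0, Y=0, Z=0) weight 1/40
  (X=0, Y=0, Z=3) weight 1/40
  (X=0, Y=1, Z=0) weight 1/40
  (X=0, Y=1, Z=3) weight 1/40
  (X=0, Y=2, Z=0) weight 1/60
  (X=0, Y=2, Z=3) weight 1/60
  (X=0, Y=3, Z=0) weight 1/60
  (X=0, Y=3, Z=3) weight 1/60
  (X=1, Y=0, Z=2) weight 4/165
  (X=2, Y=0, Z=1) weight 1/55
  … 6 more
Group by X:
  weight(X=0) = 1/6
  weight(X=1) = 8/99
  weight(X=2) = 2/33
Total weight = 1/6 + 8/99 + 2/33 = 61/198
P(X=0 | obs) = 1/6 / 61/198 = 33/61
P(X=1 | obs) = 8/99 / 61/198 = 16/61
P(X=2 | obs) = 2/33 / 61/198 = 12/61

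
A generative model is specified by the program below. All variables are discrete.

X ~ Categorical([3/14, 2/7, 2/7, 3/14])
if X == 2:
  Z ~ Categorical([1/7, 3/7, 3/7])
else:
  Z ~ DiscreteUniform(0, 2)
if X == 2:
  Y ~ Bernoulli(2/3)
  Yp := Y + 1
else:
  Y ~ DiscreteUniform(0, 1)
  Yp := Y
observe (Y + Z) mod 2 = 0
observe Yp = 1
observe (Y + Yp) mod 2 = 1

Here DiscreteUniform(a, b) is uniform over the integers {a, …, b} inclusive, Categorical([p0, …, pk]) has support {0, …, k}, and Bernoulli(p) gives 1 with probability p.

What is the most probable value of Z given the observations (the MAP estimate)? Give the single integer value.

argmax_v P(Z = v | obs) = 2

Enumerate traces; 2 have nonzero weight after conditioning:
  (X=2, Z=0, Y=0) weight 2/147
  (X=2, Z=2, Y=0) weight 2/49
Group by Z:
  weight(Z=0) = 2/147
  weight(Z=2) = 2/49
Total weight = 2/147 + 2/49 = 8/147
P(Z=0 | obs) = 2/147 / 8/147 = 1/4
P(Z=2 | obs) = 2/49 / 8/147 = 3/4
argmax = 2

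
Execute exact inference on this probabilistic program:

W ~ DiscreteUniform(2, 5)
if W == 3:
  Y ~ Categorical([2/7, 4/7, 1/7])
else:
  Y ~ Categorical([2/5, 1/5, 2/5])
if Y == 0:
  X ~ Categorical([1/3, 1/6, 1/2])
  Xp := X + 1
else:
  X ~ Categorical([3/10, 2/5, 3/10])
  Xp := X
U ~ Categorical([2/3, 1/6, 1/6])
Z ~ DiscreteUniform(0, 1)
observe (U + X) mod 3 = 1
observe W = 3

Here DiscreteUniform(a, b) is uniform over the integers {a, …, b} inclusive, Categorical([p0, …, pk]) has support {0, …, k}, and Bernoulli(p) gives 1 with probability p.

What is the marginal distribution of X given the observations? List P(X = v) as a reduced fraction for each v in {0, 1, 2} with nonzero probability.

Enumerate traces; 18 have nonzero weight after conditioning:
  (W=3, Y=0, X=0, U=1, Z=0) weight 1/504
  (W=3, Y=0, X=0, U=1, Z=1) weight 1/504
  (W=3, Y=0, X=1, U=0, Z=0) weight 1/252
  (W=3, Y=0, X=1, U=0, Z=1) weight 1/252
  (W=3, Y=0, X=2, U=2, Z=0) weight 1/336
  (W=3, Y=0, X=2, U=2, Z=1) weight 1/336
  (W=3, Y=1, X=0, U=1, Z=0) weight 1/280
  (W=3, Y=1, X=0, U=1, Z=1) weight 1/280
  … 10 more
Group by X:
  weight(X=0) = 13/1008
  weight(X=1) = 1/18
  weight(X=2) = 5/336
Total weight = 13/1008 + 1/18 + 5/336 = 1/12
P(X=0 | obs) = 13/1008 / 1/12 = 13/84
P(X=1 | obs) = 1/18 / 1/12 = 2/3
P(X=2 | obs) = 5/336 / 1/12 = 5/28

P(X=0) = 13/84, P(X=1) = 2/3, P(X=2) = 5/28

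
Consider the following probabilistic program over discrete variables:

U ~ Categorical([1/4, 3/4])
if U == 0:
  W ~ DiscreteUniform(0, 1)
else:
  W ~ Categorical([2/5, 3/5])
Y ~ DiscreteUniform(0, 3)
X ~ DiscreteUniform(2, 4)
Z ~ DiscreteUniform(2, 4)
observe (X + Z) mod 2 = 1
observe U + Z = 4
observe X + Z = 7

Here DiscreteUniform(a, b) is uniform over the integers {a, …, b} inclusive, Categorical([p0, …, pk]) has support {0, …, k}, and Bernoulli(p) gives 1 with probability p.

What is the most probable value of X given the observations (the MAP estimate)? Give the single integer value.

Enumerate traces; 16 have nonzero weight after conditioning:
  (U=0, W=0, Y=0, X=3, Z=4) weight 1/288
  (U=0, W=0, Y=1, X=3, Z=4) weight 1/288
  (U=0, W=0, Y=2, X=3, Z=4) weight 1/288
  (U=0, W=0, Y=3, X=3, Z=4) weight 1/288
  (U=0, W=1, Y=0, X=3, Z=4) weight 1/288
  (U=0, W=1, Y=1, X=3, Z=4) weight 1/288
  (U=0, W=1, Y=2, X=3, Z=4) weight 1/288
  (U=0, W=1, Y=3, X=3, Z=4) weight 1/288
  (U=1, W=0, Y=0, X=4, Z=3) weight 1/120
  … 7 more
Group by X:
  weight(X=3) = 1/36
  weight(X=4) = 1/12
Total weight = 1/36 + 1/12 = 1/9
P(X=3 | obs) = 1/36 / 1/9 = 1/4
P(X=4 | obs) = 1/12 / 1/9 = 3/4
argmax = 4

argmax_v P(X = v | obs) = 4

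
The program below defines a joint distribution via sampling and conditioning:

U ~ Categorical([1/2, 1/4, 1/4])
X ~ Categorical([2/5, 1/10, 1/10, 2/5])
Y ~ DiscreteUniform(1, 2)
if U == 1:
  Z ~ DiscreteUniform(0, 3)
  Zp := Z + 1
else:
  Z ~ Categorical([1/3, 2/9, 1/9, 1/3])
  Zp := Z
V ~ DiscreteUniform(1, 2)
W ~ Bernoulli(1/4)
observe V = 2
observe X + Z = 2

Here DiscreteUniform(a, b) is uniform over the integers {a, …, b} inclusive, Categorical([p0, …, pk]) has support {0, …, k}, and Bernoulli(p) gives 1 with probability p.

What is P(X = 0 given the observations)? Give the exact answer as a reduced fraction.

P(X = 0 | obs) = 14/27

Enumerate traces; 36 have nonzero weight after conditioning:
  (U=0, X=0, Y=1, Z=2, V=2, W=0) weight 1/240
  (U=0, X=0, Y=1, Z=2, V=2, W=1) weight 1/720
  (U=0, X=0, Y=2, Z=2, V=2, W=0) weight 1/240
  (U=0, X=0, Y=2, Z=2, V=2, W=1) weight 1/720
  (U=0, X=1, Y=1, Z=1, V=2, W=0) weight 1/480
  (U=0, X=1, Y=1, Z=1, V=2, W=1) weight 1/1440
  (U=0, X=1, Y=2, Z=1, V=2, W=0) weight 1/480
  (U=0, X=1, Y=2, Z=1, V=2, W=1) weight 1/1440
  (U=0, X=2, Y=1, Z=0, V=2, W=0) weight 1/320
  … 27 more
Group by X:
  weight(X=0) = 7/240
  weight(X=1) = 11/960
  weight(X=2) = 1/64
Total weight = 7/240 + 11/960 + 1/64 = 9/160
P(X=0 | obs) = 7/240 / 9/160 = 14/27
P(X=1 | obs) = 11/960 / 9/160 = 11/54
P(X=2 | obs) = 1/64 / 9/160 = 5/18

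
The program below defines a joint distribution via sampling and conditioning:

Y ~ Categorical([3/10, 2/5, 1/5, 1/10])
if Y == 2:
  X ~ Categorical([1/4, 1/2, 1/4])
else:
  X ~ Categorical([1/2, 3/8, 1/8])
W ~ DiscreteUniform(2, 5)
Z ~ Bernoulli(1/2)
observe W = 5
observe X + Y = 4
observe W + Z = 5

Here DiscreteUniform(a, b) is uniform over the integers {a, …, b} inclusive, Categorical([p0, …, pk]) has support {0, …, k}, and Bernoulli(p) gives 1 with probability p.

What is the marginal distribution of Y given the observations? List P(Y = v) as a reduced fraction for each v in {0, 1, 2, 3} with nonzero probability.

Enumerate traces; 2 have nonzero weight after conditioning:
  (Y=2, X=2, W=5, Z=0) weight 1/160
  (Y=3, X=1, W=5, Z=0) weight 3/640
Group by Y:
  weight(Y=2) = 1/160
  weight(Y=3) = 3/640
Total weight = 1/160 + 3/640 = 7/640
P(Y=2 | obs) = 1/160 / 7/640 = 4/7
P(Y=3 | obs) = 3/640 / 7/640 = 3/7

P(Y=2) = 4/7, P(Y=3) = 3/7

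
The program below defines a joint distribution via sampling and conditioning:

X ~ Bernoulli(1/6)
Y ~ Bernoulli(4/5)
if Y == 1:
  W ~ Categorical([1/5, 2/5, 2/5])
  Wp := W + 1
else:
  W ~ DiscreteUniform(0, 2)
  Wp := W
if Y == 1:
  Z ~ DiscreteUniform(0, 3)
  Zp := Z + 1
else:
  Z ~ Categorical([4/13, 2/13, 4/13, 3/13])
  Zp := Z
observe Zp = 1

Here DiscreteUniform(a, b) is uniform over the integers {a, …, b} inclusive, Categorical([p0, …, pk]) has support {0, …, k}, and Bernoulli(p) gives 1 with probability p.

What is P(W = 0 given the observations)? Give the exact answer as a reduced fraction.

Enumerate traces; 12 have nonzero weight after conditioning:
  (X=0, Y=0, W=0, Z=1) weight 1/117
  (X=0, Y=0, W=1, Z=1) weight 1/117
  (X=0, Y=0, W=2, Z=1) weight 1/117
  (X=0, Y=1, W=0, Z=0) weight 1/30
  (X=0, Y=1, W=1, Z=0) weight 1/15
  (X=0, Y=1, W=2, Z=0) weight 1/15
  (X=1, Y=0, W=0, Z=1) weight 1/585
  (X=1, Y=0, W=1, Z=1) weight 1/585
  … 4 more
Group by W:
  weight(W=0) = 49/975
  weight(W=1) = 88/975
  weight(W=2) = 88/975
Total weight = 49/975 + 88/975 + 88/975 = 3/13
P(W=0 | obs) = 49/975 / 3/13 = 49/225
P(W=1 | obs) = 88/975 / 3/13 = 88/225
P(W=2 | obs) = 88/975 / 3/13 = 88/225

P(W = 0 | obs) = 49/225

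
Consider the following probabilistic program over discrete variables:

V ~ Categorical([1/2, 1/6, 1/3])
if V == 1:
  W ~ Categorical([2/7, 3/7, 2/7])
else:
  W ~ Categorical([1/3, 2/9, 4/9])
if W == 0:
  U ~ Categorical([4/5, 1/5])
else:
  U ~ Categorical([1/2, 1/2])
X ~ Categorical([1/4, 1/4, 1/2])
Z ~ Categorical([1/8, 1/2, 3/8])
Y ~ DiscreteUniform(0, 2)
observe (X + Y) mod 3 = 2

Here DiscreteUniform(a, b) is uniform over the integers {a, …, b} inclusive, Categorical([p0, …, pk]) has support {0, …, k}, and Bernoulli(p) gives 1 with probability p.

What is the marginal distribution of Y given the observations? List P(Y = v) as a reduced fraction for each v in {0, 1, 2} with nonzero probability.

Enumerate traces; 162 have nonzero weight after conditioning:
  (V=0, W=0, U=0, X=0, Z=0, Y=2) weight 1/720
  (V=0, W=0, U=0, X=0, Z=1, Y=2) weight 1/180
  (V=0, W=0, U=0, X=0, Z=2, Y=2) weight 1/240
  (V=0, W=0, U=0, X=1, Z=0, Y=1) weight 1/720
  (V=0, W=0, U=0, X=1, Z=1, Y=1) weight 1/180
  (V=0, W=0, U=0, X=1, Z=2, Y=1) weight 1/240
  (V=0, W=0, U=0, X=2, Z=0, Y=0) weight 1/360
  (V=0, W=0, U=0, X=2, Z=1, Y=0) weight 1/90
  … 154 more
Group by Y:
  weight(Y=0) = 1/6
  weight(Y=1) = 1/12
  weight(Y=2) = 1/12
Total weight = 1/6 + 1/12 + 1/12 = 1/3
P(Y=0 | obs) = 1/6 / 1/3 = 1/2
P(Y=1 | obs) = 1/12 / 1/3 = 1/4
P(Y=2 | obs) = 1/12 / 1/3 = 1/4

P(Y=0) = 1/2, P(Y=1) = 1/4, P(Y=2) = 1/4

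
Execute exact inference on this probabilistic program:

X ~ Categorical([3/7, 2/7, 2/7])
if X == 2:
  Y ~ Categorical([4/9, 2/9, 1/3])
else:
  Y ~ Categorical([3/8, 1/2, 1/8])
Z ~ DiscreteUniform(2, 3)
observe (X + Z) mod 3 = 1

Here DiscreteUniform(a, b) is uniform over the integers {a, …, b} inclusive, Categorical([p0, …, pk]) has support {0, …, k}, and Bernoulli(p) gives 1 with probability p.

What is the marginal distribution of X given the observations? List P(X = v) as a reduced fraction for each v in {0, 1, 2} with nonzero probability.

Enumerate traces; 6 have nonzero weight after conditioning:
  (X=1, Y=0, Z=3) weight 3/56
  (X=1, Y=1, Z=3) weight 1/14
  (X=1, Y=2, Z=3) weight 1/56
  (X=2, Y=0, Z=2) weight 4/63
  (X=2, Y=1, Z=2) weight 2/63
  (X=2, Y=2, Z=2) weight 1/21
Group by X:
  weight(X=1) = 1/7
  weight(X=2) = 1/7
Total weight = 1/7 + 1/7 = 2/7
P(X=1 | obs) = 1/7 / 2/7 = 1/2
P(X=2 | obs) = 1/7 / 2/7 = 1/2

P(X=1) = 1/2, P(X=2) = 1/2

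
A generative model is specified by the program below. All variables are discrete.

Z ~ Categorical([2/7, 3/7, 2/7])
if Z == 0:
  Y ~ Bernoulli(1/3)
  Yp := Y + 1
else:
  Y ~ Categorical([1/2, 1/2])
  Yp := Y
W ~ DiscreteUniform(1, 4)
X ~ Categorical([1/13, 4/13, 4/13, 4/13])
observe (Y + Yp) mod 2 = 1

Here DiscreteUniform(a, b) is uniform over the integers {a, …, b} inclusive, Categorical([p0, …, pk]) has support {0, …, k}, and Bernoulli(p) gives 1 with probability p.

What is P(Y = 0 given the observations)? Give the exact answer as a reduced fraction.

P(Y = 0 | obs) = 2/3

Enumerate traces; 32 have nonzero weight after conditioning:
  (Z=0, Y=0, W=1, X=0) weight 1/273
  (Z=0, Y=0, W=1, X=1) weight 4/273
  (Z=0, Y=0, W=1, X=2) weight 4/273
  (Z=0, Y=0, W=1, X=3) weight 4/273
  (Z=0, Y=0, W=2, X=0) weight 1/273
  (Z=0, Y=0, W=2, X=1) weight 4/273
  (Z=0, Y=0, W=2, X=2) weight 4/273
  (Z=0, Y=0, W=2, X=3) weight 4/273
  (Z=0, Y=1, W=1, X=0) weight 1/546
  … 23 more
Group by Y:
  weight(Y=0) = 4/21
  weight(Y=1) = 2/21
Total weight = 4/21 + 2/21 = 2/7
P(Y=0 | obs) = 4/21 / 2/7 = 2/3
P(Y=1 | obs) = 2/21 / 2/7 = 1/3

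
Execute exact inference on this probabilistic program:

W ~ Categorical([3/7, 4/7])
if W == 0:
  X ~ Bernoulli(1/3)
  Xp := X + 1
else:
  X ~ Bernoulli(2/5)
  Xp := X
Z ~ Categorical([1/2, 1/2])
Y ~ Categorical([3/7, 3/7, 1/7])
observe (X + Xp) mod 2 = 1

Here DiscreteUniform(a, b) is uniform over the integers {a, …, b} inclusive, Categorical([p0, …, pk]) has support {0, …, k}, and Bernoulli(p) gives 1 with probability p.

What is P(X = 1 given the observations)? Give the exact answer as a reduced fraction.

P(X = 1 | obs) = 1/3

Enumerate traces; 12 have nonzero weight after conditioning:
  (W=0, X=0, Z=0, Y=0) weight 3/49
  (W=0, X=0, Z=0, Y=1) weight 3/49
  (W=0, X=0, Z=0, Y=2) weight 1/49
  (W=0, X=0, Z=1, Y=0) weight 3/49
  (W=0, X=0, Z=1, Y=1) weight 3/49
  (W=0, X=0, Z=1, Y=2) weight 1/49
  (W=0, X=1, Z=0, Y=0) weight 3/98
  (W=0, X=1, Z=0, Y=1) weight 3/98
  … 4 more
Group by X:
  weight(X=0) = 2/7
  weight(X=1) = 1/7
Total weight = 2/7 + 1/7 = 3/7
P(X=0 | obs) = 2/7 / 3/7 = 2/3
P(X=1 | obs) = 1/7 / 3/7 = 1/3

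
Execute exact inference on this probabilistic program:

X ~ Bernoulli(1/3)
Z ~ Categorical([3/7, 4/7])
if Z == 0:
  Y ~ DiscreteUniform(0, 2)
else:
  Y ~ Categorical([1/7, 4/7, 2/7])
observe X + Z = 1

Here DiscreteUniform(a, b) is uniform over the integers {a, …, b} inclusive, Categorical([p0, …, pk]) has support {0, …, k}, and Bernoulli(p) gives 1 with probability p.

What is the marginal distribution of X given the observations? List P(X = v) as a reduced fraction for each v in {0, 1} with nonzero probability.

Enumerate traces; 6 have nonzero weight after conditioning:
  (X=0, Z=1, Y=0) weight 8/147
  (X=0, Z=1, Y=1) weight 32/147
  (X=0, Z=1, Y=2) weight 16/147
  (X=1, Z=0, Y=0) weight 1/21
  (X=1, Z=0, Y=1) weight 1/21
  (X=1, Z=0, Y=2) weight 1/21
Group by X:
  weight(X=0) = 8/21
  weight(X=1) = 1/7
Total weight = 8/21 + 1/7 = 11/21
P(X=0 | obs) = 8/21 / 11/21 = 8/11
P(X=1 | obs) = 1/7 / 11/21 = 3/11

P(X=0) = 8/11, P(X=1) = 3/11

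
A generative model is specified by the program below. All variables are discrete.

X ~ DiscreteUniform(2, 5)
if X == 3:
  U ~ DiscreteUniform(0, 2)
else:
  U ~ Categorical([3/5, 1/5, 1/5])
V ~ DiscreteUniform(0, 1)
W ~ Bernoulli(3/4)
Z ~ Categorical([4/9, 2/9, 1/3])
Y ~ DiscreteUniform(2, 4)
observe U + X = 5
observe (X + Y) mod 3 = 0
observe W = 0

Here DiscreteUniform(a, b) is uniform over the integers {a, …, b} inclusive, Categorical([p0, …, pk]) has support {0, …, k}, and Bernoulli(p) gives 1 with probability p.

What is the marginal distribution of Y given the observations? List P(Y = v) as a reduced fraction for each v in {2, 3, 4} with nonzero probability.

Enumerate traces; 18 have nonzero weight after conditioning:
  (X=3, U=2, V=0, W=0, Z=0, Y=3) weight 1/648
  (X=3, U=2, V=0, W=0, Z=1, Y=3) weight 1/1296
  (X=3, U=2, V=0, W=0, Z=2, Y=3) weight 1/864
  (X=3, U=2, V=1, W=0, Z=0, Y=3) weight 1/648
  (X=3, U=2, V=1, W=0, Z=1, Y=3) weight 1/1296
  (X=3, U=2, V=1, W=0, Z=2, Y=3) weight 1/864
  (X=4, U=1, V=0, W=0, Z=0, Y=2) weight 1/1080
  (X=4, U=1, V=0, W=0, Z=1, Y=2) weight 1/2160
  (X=5, U=0, V=0, W=0, Z=0, Y=4) weight 1/360
  … 9 more
Group by Y:
  weight(Y=2) = 1/240
  weight(Y=3) = 1/144
  weight(Y=4) = 1/80
Total weight = 1/240 + 1/144 + 1/80 = 17/720
P(Y=2 | obs) = 1/240 / 17/720 = 3/17
P(Y=3 | obs) = 1/144 / 17/720 = 5/17
P(Y=4 | obs) = 1/80 / 17/720 = 9/17

P(Y=2) = 3/17, P(Y=3) = 5/17, P(Y=4) = 9/17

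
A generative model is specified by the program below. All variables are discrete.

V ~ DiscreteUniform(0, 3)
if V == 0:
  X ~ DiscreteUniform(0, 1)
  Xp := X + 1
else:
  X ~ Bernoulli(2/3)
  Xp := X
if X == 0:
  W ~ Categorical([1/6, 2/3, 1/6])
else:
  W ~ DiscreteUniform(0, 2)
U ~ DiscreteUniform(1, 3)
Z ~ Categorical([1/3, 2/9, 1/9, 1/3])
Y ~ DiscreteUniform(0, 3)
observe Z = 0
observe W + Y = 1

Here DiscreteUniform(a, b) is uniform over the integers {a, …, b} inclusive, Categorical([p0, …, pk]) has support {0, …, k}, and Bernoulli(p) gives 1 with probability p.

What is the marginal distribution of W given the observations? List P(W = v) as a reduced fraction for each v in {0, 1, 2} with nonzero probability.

Enumerate traces; 48 have nonzero weight after conditioning:
  (V=0, X=0, W=0, U=1, Z=0, Y=1) weight 1/1728
  (V=0, X=0, W=0, U=2, Z=0, Y=1) weight 1/1728
  (V=0, X=0, W=0, U=3, Z=0, Y=1) weight 1/1728
  (V=0, X=0, W=1, U=1, Z=0, Y=0) weight 1/432
  (V=0, X=0, W=1, U=2, Z=0, Y=0) weight 1/432
  (V=0, X=0, W=1, U=3, Z=0, Y=0) weight 1/432
  (V=0, X=1, W=0, U=1, Z=0, Y=1) weight 1/864
  (V=0, X=1, W=0, U=2, Z=0, Y=1) weight 1/864
  … 40 more
Group by W:
  weight(W=0) = 13/576
  weight(W=1) = 11/288
Total weight = 13/576 + 11/288 = 35/576
P(W=0 | obs) = 13/576 / 35/576 = 13/35
P(W=1 | obs) = 11/288 / 35/576 = 22/35

P(W=0) = 13/35, P(W=1) = 22/35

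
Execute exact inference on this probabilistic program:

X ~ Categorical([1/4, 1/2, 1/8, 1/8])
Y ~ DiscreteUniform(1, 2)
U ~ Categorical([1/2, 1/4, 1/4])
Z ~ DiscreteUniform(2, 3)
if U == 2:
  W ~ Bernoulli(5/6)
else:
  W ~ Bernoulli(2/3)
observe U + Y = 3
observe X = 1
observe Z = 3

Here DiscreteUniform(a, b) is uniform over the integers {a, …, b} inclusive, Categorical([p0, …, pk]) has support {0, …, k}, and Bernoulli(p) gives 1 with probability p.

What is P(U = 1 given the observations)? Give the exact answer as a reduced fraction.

Enumerate traces; 4 have nonzero weight after conditioning:
  (X=1, Y=1, U=2, Z=3, W=0) weight 1/192
  (X=1, Y=1, U=2, Z=3, W=1) weight 5/192
  (X=1, Y=2, U=1, Z=3, W=0) weight 1/96
  (X=1, Y=2, U=1, Z=3, W=1) weight 1/48
Group by U:
  weight(U=1) = 1/32
  weight(U=2) = 1/32
Total weight = 1/32 + 1/32 = 1/16
P(U=1 | obs) = 1/32 / 1/16 = 1/2
P(U=2 | obs) = 1/32 / 1/16 = 1/2

P(U = 1 | obs) = 1/2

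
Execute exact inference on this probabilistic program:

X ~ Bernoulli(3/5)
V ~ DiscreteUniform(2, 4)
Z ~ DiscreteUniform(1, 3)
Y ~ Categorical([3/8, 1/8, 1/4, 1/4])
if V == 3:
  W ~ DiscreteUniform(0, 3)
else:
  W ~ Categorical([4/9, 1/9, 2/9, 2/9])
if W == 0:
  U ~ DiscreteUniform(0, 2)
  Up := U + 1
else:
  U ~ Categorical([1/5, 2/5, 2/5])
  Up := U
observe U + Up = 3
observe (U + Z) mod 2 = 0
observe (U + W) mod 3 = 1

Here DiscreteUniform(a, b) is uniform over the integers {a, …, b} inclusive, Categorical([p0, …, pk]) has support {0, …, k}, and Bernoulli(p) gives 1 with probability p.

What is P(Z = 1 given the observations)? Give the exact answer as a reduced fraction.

P(Z = 1 | obs) = 1/2

Enumerate traces; 48 have nonzero weight after conditioning:
  (X=0, V=2, Z=1, Y=0, W=0, U=1) weight 1/405
  (X=0, V=2, Z=1, Y=1, W=0, U=1) weight 1/1215
  (X=0, V=2, Z=1, Y=2, W=0, U=1) weight 2/1215
  (X=0, V=2, Z=1, Y=3, W=0, U=1) weight 2/1215
  (X=0, V=2, Z=3, Y=0, W=0, U=1) weight 1/405
  (X=0, V=2, Z=3, Y=1, W=0, U=1) weight 1/1215
  (X=0, V=2, Z=3, Y=2, W=0, U=1) weight 2/1215
  (X=0, V=2, Z=3, Y=3, W=0, U=1) weight 2/1215
  … 40 more
Group by Z:
  weight(Z=1) = 41/972
  weight(Z=3) = 41/972
Total weight = 41/972 + 41/972 = 41/486
P(Z=1 | obs) = 41/972 / 41/486 = 1/2
P(Z=3 | obs) = 41/972 / 41/486 = 1/2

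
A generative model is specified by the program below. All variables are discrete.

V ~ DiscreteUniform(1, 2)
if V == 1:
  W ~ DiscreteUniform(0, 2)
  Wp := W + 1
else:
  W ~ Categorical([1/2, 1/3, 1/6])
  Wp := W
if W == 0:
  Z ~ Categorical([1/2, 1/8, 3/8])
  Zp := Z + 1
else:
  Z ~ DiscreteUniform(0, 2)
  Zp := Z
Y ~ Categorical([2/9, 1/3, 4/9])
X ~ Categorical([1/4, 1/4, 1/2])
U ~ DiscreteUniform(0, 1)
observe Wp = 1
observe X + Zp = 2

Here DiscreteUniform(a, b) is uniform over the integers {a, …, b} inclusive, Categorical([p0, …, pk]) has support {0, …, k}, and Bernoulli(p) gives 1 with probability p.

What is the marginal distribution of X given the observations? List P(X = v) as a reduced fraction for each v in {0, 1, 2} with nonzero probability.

Enumerate traces; 30 have nonzero weight after conditioning:
  (V=1, W=0, Z=0, Y=0, X=1, U=0) weight 1/432
  (V=1, W=0, Z=0, Y=0, X=1, U=1) weight 1/432
  (V=1, W=0, Z=0, Y=1, X=1, U=0) weight 1/288
  (V=1, W=0, Z=0, Y=1, X=1, U=1) weight 1/288
  (V=1, W=0, Z=0, Y=2, X=1, U=0) weight 1/216
  (V=1, W=0, Z=0, Y=2, X=1, U=1) weight 1/216
  (V=1, W=0, Z=1, Y=0, X=0, U=0) weight 1/1728
  (V=1, W=0, Z=1, Y=0, X=0, U=1) weight 1/1728
  (V=2, W=1, Z=0, Y=0, X=2, U=0) weight 1/324
  … 21 more
Group by X:
  weight(X=0) = 11/576
  weight(X=1) = 5/144
  weight(X=2) = 1/36
Total weight = 11/576 + 5/144 + 1/36 = 47/576
P(X=0 | obs) = 11/576 / 47/576 = 11/47
P(X=1 | obs) = 5/144 / 47/576 = 20/47
P(X=2 | obs) = 1/36 / 47/576 = 16/47

P(X=0) = 11/47, P(X=1) = 20/47, P(X=2) = 16/47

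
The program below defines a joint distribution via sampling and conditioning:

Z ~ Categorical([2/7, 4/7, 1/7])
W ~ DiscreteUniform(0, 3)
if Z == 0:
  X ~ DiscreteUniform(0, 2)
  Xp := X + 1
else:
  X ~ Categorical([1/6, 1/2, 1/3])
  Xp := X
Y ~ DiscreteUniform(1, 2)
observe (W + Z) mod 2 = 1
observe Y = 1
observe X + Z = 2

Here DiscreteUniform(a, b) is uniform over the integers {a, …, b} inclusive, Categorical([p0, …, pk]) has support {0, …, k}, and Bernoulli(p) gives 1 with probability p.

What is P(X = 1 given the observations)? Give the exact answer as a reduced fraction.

P(X = 1 | obs) = 12/17

Enumerate traces; 6 have nonzero weight after conditioning:
  (Z=0, W=1, X=2, Y=1) weight 1/84
  (Z=0, W=3, X=2, Y=1) weight 1/84
  (Z=1, W=0, X=1, Y=1) weight 1/28
  (Z=1, W=2, X=1, Y=1) weight 1/28
  (Z=2, W=1, X=0, Y=1) weight 1/336
  (Z=2, W=3, X=0, Y=1) weight 1/336
Group by X:
  weight(X=0) = 1/168
  weight(X=1) = 1/14
  weight(X=2) = 1/42
Total weight = 1/168 + 1/14 + 1/42 = 17/168
P(X=0 | obs) = 1/168 / 17/168 = 1/17
P(X=1 | obs) = 1/14 / 17/168 = 12/17
P(X=2 | obs) = 1/42 / 17/168 = 4/17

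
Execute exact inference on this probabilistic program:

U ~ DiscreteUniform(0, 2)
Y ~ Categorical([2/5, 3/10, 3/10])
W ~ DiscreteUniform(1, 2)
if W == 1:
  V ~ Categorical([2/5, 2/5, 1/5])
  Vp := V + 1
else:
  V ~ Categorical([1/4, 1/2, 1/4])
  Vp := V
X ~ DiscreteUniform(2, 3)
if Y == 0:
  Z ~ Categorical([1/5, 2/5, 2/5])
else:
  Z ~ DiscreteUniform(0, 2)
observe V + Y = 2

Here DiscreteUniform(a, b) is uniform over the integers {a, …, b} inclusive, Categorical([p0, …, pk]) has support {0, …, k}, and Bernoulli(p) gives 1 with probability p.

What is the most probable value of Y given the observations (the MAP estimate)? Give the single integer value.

argmax_v P(Y = v | obs) = 1

Enumerate traces; 108 have nonzero weight after conditioning:
  (U=0, Y=0, W=1, V=2, X=2, Z=0) weight 1/750
  (U=0, Y=0, W=1, V=2, X=2, Z=1) weight 1/375
  (U=0, Y=0, W=1, V=2, X=2, Z=2) weight 1/375
  (U=0, Y=0, W=1, V=2, X=3, Z=0) weight 1/750
  (U=0, Y=0, W=1, V=2, X=3, Z=1) weight 1/375
  (U=0, Y=0, W=1, V=2, X=3, Z=2) weight 1/375
  (U=0, Y=0, W=2, V=2, X=2, Z=0) weight 1/600
  (U=0, Y=0, W=2, V=2, X=2, Z=1) weight 1/300
  (U=0, Y=1, W=1, V=1, X=2, Z=0) weight 1/300
  (U=0, Y=2, W=1, V=0, X=2, Z=0) weight 1/300
  … 98 more
Group by Y:
  weight(Y=0) = 9/100
  weight(Y=1) = 27/200
  weight(Y=2) = 39/400
Total weight = 9/100 + 27/200 + 39/400 = 129/400
P(Y=0 | obs) = 9/100 / 129/400 = 12/43
P(Y=1 | obs) = 27/200 / 129/400 = 18/43
P(Y=2 | obs) = 39/400 / 129/400 = 13/43
argmax = 1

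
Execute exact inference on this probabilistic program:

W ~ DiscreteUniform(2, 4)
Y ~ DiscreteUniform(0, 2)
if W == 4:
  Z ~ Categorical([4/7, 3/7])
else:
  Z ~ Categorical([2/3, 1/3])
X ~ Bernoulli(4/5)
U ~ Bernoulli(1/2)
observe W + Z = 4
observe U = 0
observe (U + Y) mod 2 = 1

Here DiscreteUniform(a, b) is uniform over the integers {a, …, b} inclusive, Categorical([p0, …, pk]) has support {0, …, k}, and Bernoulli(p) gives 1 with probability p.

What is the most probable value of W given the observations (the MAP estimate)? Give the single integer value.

argmax_v P(W = v | obs) = 4

Enumerate traces; 4 have nonzero weight after conditioning:
  (W=3, Y=1, Z=1, X=0, U=0) weight 1/270
  (W=3, Y=1, Z=1, X=1, U=0) weight 2/135
  (W=4, Y=1, Z=0, X=0, U=0) weight 2/315
  (W=4, Y=1, Z=0, X=1, U=0) weight 8/315
Group by W:
  weight(W=3) = 1/54
  weight(W=4) = 2/63
Total weight = 1/54 + 2/63 = 19/378
P(W=3 | obs) = 1/54 / 19/378 = 7/19
P(W=4 | obs) = 2/63 / 19/378 = 12/19
argmax = 4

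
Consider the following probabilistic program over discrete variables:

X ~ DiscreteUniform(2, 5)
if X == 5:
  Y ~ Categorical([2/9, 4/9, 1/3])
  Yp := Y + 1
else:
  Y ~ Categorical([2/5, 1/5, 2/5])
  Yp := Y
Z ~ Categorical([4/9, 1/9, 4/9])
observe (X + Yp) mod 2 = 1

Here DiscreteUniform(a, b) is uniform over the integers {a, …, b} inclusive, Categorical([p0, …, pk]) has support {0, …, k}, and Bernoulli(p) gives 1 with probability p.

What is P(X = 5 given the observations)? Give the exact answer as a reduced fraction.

P(X = 5 | obs) = 10/37

Enumerate traces; 15 have nonzero weight after conditioning:
  (X=2, Y=1, Z=0) weight 1/45
  (X=2, Y=1, Z=1) weight 1/180
  (X=2, Y=1, Z=2) weight 1/45
  (X=3, Y=0, Z=0) weight 2/45
  (X=3, Y=0, Z=1) weight 1/90
  (X=3, Y=0, Z=2) weight 2/45
  (X=3, Y=2, Z=0) weight 2/45
  (X=3, Y=2, Z=1) weight 1/90
  (X=4, Y=1, Z=0) weight 1/45
  (X=5, Y=1, Z=0) weight 4/81
  … 5 more
Group by X:
  weight(X=2) = 1/20
  weight(X=3) = 1/5
  weight(X=4) = 1/20
  weight(X=5) = 1/9
Total weight = 1/20 + 1/5 + 1/20 + 1/9 = 37/90
P(X=2 | obs) = 1/20 / 37/90 = 9/74
P(X=3 | obs) = 1/5 / 37/90 = 18/37
P(X=4 | obs) = 1/20 / 37/90 = 9/74
P(X=5 | obs) = 1/9 / 37/90 = 10/37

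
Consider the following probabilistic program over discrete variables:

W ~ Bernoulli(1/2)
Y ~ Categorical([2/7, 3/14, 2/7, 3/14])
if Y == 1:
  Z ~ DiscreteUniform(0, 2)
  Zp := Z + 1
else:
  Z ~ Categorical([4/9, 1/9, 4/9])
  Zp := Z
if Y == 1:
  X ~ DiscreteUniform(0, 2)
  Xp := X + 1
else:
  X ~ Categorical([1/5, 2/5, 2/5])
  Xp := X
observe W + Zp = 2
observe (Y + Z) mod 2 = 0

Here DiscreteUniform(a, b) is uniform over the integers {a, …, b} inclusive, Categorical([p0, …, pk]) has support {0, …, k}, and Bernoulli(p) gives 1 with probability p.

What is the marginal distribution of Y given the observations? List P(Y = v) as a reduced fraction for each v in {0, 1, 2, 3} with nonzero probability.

Enumerate traces; 12 have nonzero weight after conditioning:
  (W=0, Y=0, Z=2, X=0) weight 4/315
  (W=0, Y=0, Z=2, X=1) weight 8/315
  (W=0, Y=0, Z=2, X=2) weight 8/315
  (W=0, Y=1, Z=1, X=0) weight 1/84
  (W=0, Y=1, Z=1, X=1) weight 1/84
  (W=0, Y=1, Z=1, X=2) weight 1/84
  (W=0, Y=2, Z=2, X=0) weight 4/315
  (W=0, Y=2, Z=2, X=1) weight 8/315
  (W=1, Y=3, Z=1, X=0) weight 1/420
  … 3 more
Group by Y:
  weight(Y=0) = 4/63
  weight(Y=1) = 1/28
  weight(Y=2) = 4/63
  weight(Y=3) = 1/84
Total weight = 4/63 + 1/28 + 4/63 + 1/84 = 11/63
P(Y=0 | obs) = 4/63 / 11/63 = 4/11
P(Y=1 | obs) = 1/28 / 11/63 = 9/44
P(Y=2 | obs) = 4/63 / 11/63 = 4/11
P(Y=3 | obs) = 1/84 / 11/63 = 3/44

P(Y=0) = 4/11, P(Y=1) = 9/44, P(Y=2) = 4/11, P(Y=3) = 3/44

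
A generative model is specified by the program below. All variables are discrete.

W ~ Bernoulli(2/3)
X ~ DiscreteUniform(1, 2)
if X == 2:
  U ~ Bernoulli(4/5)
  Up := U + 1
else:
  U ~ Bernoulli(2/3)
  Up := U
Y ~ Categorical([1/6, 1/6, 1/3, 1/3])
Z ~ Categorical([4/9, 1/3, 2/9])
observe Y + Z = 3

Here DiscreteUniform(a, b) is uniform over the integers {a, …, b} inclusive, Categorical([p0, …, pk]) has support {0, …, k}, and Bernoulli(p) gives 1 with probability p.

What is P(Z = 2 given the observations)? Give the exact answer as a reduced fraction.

Enumerate traces; 24 have nonzero weight after conditioning:
  (W=0, X=1, U=0, Y=1, Z=2) weight 1/486
  (W=0, X=1, U=0, Y=2, Z=1) weight 1/162
  (W=0, X=1, U=0, Y=3, Z=0) weight 2/243
  (W=0, X=1, U=1, Y=1, Z=2) weight 1/243
  (W=0, X=1, U=1, Y=2, Z=1) weight 1/81
  (W=0, X=1, U=1, Y=3, Z=0) weight 4/243
  (W=0, X=2, U=0, Y=1, Z=2) weight 1/810
  (W=0, X=2, U=0, Y=2, Z=1) weight 1/270
  … 16 more
Group by Z:
  weight(Z=0) = 4/27
  weight(Z=1) = 1/9
  weight(Z=2) = 1/27
Total weight = 4/27 + 1/9 + 1/27 = 8/27
P(Z=0 | obs) = 4/27 / 8/27 = 1/2
P(Z=1 | obs) = 1/9 / 8/27 = 3/8
P(Z=2 | obs) = 1/27 / 8/27 = 1/8

P(Z = 2 | obs) = 1/8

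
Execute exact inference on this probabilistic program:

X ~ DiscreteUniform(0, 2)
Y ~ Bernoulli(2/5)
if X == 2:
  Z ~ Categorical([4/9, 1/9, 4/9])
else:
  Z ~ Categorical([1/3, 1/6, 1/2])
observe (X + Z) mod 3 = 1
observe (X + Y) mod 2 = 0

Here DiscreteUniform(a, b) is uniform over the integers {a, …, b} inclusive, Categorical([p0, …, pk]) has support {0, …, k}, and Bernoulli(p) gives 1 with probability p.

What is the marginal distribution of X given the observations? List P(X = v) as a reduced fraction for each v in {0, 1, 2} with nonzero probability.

P(X=0) = 1/5, P(X=1) = 4/15, P(X=2) = 8/15

Enumerate traces; 3 have nonzero weight after conditioning:
  (X=0, Y=0, Z=1) weight 1/30
  (X=1, Y=1, Z=0) weight 2/45
  (X=2, Y=0, Z=2) weight 4/45
Group by X:
  weight(X=0) = 1/30
  weight(X=1) = 2/45
  weight(X=2) = 4/45
Total weight = 1/30 + 2/45 + 4/45 = 1/6
P(X=0 | obs) = 1/30 / 1/6 = 1/5
P(X=1 | obs) = 2/45 / 1/6 = 4/15
P(X=2 | obs) = 4/45 / 1/6 = 8/15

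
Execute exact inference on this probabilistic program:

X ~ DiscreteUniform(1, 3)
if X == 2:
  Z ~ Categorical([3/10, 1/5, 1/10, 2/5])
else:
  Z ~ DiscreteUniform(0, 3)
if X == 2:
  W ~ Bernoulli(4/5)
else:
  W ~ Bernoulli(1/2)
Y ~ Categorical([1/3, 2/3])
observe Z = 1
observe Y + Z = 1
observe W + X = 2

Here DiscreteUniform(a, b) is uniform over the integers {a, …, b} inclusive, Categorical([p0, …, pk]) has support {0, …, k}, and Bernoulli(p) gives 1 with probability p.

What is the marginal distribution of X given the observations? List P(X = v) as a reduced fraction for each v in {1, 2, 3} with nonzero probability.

P(X=1) = 25/33, P(X=2) = 8/33

Enumerate traces; 2 have nonzero weight after conditioning:
  (X=1, Z=1, W=1, Y=0) weight 1/72
  (X=2, Z=1, W=0, Y=0) weight 1/225
Group by X:
  weight(X=1) = 1/72
  weight(X=2) = 1/225
Total weight = 1/72 + 1/225 = 11/600
P(X=1 | obs) = 1/72 / 11/600 = 25/33
P(X=2 | obs) = 1/225 / 11/600 = 8/33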